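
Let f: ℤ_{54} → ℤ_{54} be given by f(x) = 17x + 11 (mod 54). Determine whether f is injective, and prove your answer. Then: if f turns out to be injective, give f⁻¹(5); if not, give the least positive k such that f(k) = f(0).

6

Recall that injectivity means: for all x_1, x_2 in the domain, f(x_1) = f(x_2) implies x_1 = x_2.
If f(x_1) = f(x_2), then 17x_1 ≡ 17x_2 (mod 54). Because gcd(17, 54) = 1, we may cancel 17 to get x_1 ≡ x_2 (mod 54).
Therefore f is injective.
We now compute 17⁻¹ mod 54 explicitly. Euclid's algorithm: 54 = 3·17 + 3, 17 = 5·3 + 2, 3 = 1·2 + 1; back-substituting gives 1 = 35·17 − 11·54, so 17⁻¹ ≡ 35 (mod 54).
Since f is injective, we find f⁻¹(5): we need 17x ≡ 5 − 11 ≡ 48 (mod 54). Using 17⁻¹ = 35: x ≡ 35·48 = 1680 = 31·54 + 6, so x = 6.
Check: f(6) = 17·6 + 11 = 113 = 2·54 + 5 ≡ 5 (mod 54).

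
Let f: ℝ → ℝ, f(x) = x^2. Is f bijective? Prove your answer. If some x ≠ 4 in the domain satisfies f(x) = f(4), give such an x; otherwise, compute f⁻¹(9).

f(4) = 16 = (−4)^2 = f(−4) (since 2 is even), with 4 ≠ −4. So f is not injective, hence not bijective.
For the follow-up, such an x exists: taking x = −4 ∈ ℝ gives f(−4) = 16 = f(4) with −4 ≠ 4.

-4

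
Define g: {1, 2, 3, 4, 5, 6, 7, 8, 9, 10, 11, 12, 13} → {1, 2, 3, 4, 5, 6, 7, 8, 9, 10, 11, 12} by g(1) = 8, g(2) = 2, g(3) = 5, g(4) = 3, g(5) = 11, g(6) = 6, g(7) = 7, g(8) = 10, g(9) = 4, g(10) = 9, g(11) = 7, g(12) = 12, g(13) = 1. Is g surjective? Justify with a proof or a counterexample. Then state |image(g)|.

Every element of the codomain has a preimage: 1 = g(13), 2 = g(2), 3 = g(4), 4 = g(9), 5 = g(3), 6 = g(6), 7 = g(7), 8 = g(1), 9 = g(10), 10 = g(8), 11 = g(5), 12 = g(12).
Thus g is surjective.
The image of g is {1, 2, 3, 4, 5, 6, 7, 8, 9, 10, 11, 12}, which has 12 elements.

12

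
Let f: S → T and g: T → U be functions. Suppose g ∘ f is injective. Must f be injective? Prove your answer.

Suppose f(x_1) = f(x_2). Applying g: (g ∘ f)(x_1) = (g ∘ f)(x_2). Since g ∘ f is injective, x_1 = x_2. Thus f is injective.

injective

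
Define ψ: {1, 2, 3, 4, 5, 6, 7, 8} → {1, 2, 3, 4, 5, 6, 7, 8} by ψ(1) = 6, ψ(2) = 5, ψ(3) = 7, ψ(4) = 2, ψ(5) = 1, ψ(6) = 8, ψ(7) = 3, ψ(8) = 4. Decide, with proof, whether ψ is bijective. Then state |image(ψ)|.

8

The values 6, 5, 7, 2, 1, 8, 3, 4 are a permutation of {1, 2, 3, 4, 5, 6, 7, 8}: each element appears exactly once.
So ψ is injective and surjective, hence bijective.
The image of ψ is {1, 2, 3, 4, 5, 6, 7, 8}, which has 8 elements.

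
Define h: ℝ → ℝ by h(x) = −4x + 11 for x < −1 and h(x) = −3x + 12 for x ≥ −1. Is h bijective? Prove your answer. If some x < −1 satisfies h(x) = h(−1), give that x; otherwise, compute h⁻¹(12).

Both pieces are strictly decreasing (slopes −4 and −3), so each is injective on its own interval.
The left piece maps (−∞, −1) onto (15, ∞); the right piece maps [−1, ∞) onto (−∞, 15].
Since 15 = 15, the images partition ℝ: h is injective and surjective, hence bijective.
Because the two images are disjoint, no x < −1 has h(x) = h(−1), so we compute h⁻¹(12): 12 lies in (−∞, 15], so solve −3x + 12 = 12: x = (12 − 12)/(−3) = 0.

0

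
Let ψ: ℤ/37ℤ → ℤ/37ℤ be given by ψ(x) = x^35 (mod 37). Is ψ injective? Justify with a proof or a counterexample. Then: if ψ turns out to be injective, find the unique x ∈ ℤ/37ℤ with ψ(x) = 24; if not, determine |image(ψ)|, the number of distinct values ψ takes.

17

Since 37 is prime, the nonzero elements of ℤ/37ℤ form a cyclic group of order 36.
As gcd(35, 36) = 1, raising to the 35th power is a bijection on this group: if u^35 ≡ v^35 then (uv^{−1})^35 = 1, and the only element of order dividing gcd(35, 36) = 1 is 1, so u = v.
With ψ(0) = 0 this makes ψ injective on all of ℤ/37ℤ, hence bijective (finite equal-size domain and codomain). In particular ψ is injective.
Since ψ is injective, we find the preimage of 24. The inverse of x ↦ x^35 on (ℤ/37ℤ)^× is x ↦ x^35, because 35·35 = 1225 = 34·36 + 1 ≡ 1 (mod 36) and x^{36} = 1 for x ≠ 0 (Fermat). So ψ⁻¹(24) = 24^35 mod 37.
Repeated squaring mod 37: 24^1 ≡ 24, 24^2 ≡ 24² = 576 ≡ 21, 24^4 ≡ 21² = 441 ≡ 34, 24^8 ≡ 34² = 1156 ≡ 9, 24^16 ≡ 9² = 81 ≡ 7, 24^32 ≡ 7² = 49 ≡ 12. Since 35 = 32 + 2 + 1, 24^35 ≡ 12·21·24: 12·21 = 252 ≡ 30, then 30·24 = 720 ≡ 17. So 24^35 ≡ 17 (mod 37).
Hence ψ⁻¹(24) = 17.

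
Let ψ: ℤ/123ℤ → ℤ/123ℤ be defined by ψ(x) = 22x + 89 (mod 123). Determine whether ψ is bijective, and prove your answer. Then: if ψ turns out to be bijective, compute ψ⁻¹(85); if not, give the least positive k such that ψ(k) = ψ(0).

If ψ(x_1) = ψ(x_2), then 22x_1 ≡ 22x_2 (mod 123). Because gcd(22, 123) = 1, we may cancel 22 to get x_1 ≡ x_2 (mod 123).
We now compute 22⁻¹ mod 123 explicitly. Euclid's algorithm: 123 = 5·22 + 13, 22 = 1·13 + 9, 13 = 1·9 + 4, 9 = 2·4 + 1; back-substituting gives 1 = 28·22 − 5·123, so 22⁻¹ ≡ 28 (mod 123).
For any y ∈ ℤ/123ℤ, x = 28(y − 89) mod 123 satisfies ψ(x) = 22·28(y − 89) + 89 ≡ y (since 22·28 ≡ 1 mod 123). So every y has a preimage.
So ψ is bijective.
Since ψ is bijective, we compute ψ⁻¹(85): solve 22x + 89 ≡ 85 (mod 123), i.e. 22x ≡ 119 (mod 123).
Multiplying by 22⁻¹ = 28 gives x ≡ 28·119 = 3332 = 27·123 + 11 ≡ 11 (mod 123).
Check: ψ(11) = 22·11 + 89 = 331 = 2·123 + 85 ≡ 85 (mod 123).

11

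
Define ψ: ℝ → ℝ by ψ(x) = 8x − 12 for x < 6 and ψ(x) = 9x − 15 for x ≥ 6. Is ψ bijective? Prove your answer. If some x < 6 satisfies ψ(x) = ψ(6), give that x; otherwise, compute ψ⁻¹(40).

55/9

Both pieces are strictly increasing (slopes 8 and 9), so each is injective on its own interval.
The left piece maps (−∞, 6) onto (−∞, 36); the right piece maps [6, ∞) onto [39, ∞).
The images leave a gap (36 has no preimage), so ψ is not surjective, hence not bijective.
Because the two images are disjoint, no x < 6 has ψ(x) = ψ(6), so we compute ψ⁻¹(40): 40 lies in [39, ∞), so solve 9x − 15 = 40: x = (40 + 15)/9 = 55/9.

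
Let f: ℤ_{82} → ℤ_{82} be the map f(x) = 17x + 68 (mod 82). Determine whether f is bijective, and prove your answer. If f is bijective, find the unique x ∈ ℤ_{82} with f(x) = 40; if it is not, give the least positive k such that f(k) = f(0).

Suppose f(s) = f(t) in ℤ_{82}. Then 17s + 68 ≡ 17t + 68 (mod 82), thus 17(s − t) ≡ 0 (mod 82).
Since gcd(17, 82) = 1, 17 is invertible modulo 82, thus s − t ≡ 0 (mod 82), i.e. s = t.
We now compute 17⁻¹ mod 82 explicitly. Euclid's algorithm: 82 = 4·17 + 14, 17 = 1·14 + 3, 14 = 4·3 + 2, 3 = 1·2 + 1; back-substituting gives 1 = 29·17 − 6·82, so 17⁻¹ ≡ 29 (mod 82).
Then y ↦ 29(y − 68) is a two-sided inverse to f, so every y ∈ ℤ_{82} has a preimage.
Hence f is bijective.
Since f is bijective, we compute f⁻¹(40): solve 17x + 68 ≡ 40 (mod 82), i.e. 17x ≡ 54 (mod 82).
Multiplying by 17⁻¹ = 29 gives x ≡ 29·54 = 1566 = 19·82 + 8 ≡ 8 (mod 82).
Check: f(8) = 17·8 + 68 = 204 = 2·82 + 40 ≡ 40 (mod 82).

8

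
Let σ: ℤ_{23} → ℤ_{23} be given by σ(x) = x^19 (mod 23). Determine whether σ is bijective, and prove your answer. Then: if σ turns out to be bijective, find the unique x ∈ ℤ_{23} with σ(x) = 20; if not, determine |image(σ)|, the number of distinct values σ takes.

Since 23 is prime, the nonzero elements of ℤ_{23} form a cyclic group of order 22.
As gcd(19, 22) = 1, raising to the 19th power is a bijection on this group: if s^19 ≡ t^19 then (st^{−1})^19 = 1, and the only element of order dividing gcd(19, 22) = 1 is 1, so s = t.
With σ(0) = 0 this makes σ injective on all of ℤ_{23}, hence bijective (finite equal-size domain and codomain). In particular σ is bijective.
Since σ is bijective, we find the preimage of 20. The inverse of x ↦ x^19 on (ℤ_{23})^× is x ↦ x^7, because 19·7 = 133 = 6·22 + 1 ≡ 1 (mod 22) and x^{22} = 1 for x ≠ 0 (Fermat). So σ⁻¹(20) = 20^7 mod 23.
Repeated squaring mod 23: 20^1 ≡ 20, 20^2 ≡ 20² = 400 ≡ 9, 20^4 ≡ 9² = 81 ≡ 12. Since 7 = 4 + 2 + 1, 20^7 ≡ 12·9·20: 12·9 = 108 ≡ 16, then 16·20 = 320 ≡ 21. So 20^7 ≡ 21 (mod 23).
Hence σ⁻¹(20) = 21.

21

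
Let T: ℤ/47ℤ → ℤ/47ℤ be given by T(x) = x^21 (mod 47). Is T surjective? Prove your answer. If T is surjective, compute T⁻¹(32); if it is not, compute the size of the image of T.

Since 47 is prime, the nonzero elements of ℤ/47ℤ form a cyclic group of order 46.
As gcd(21, 46) = 1, raising to the 21st power is a bijection on this group: if a^21 ≡ b^21 then (ab^{−1})^21 = 1, and the only element of order dividing gcd(21, 46) = 1 is 1, so a = b.
With T(0) = 0 this makes T injective on all of ℤ/47ℤ, hence bijective (finite equal-size domain and codomain). In particular T is surjective.
Since T is surjective, we find the preimage of 32. The inverse of x ↦ x^21 on (ℤ/47ℤ)^× is x ↦ x^11, because 21·11 = 231 = 5·46 + 1 ≡ 1 (mod 46) and x^{46} = 1 for x ≠ 0 (Fermat). So T⁻¹(32) = 32^11 mod 47.
Repeated squaring mod 47: 32^1 ≡ 32, 32^2 ≡ 32² = 1024 ≡ 37, 32^4 ≡ 37² = 1369 ≡ 6, 32^8 ≡ 6² = 36. Since 11 = 8 + 2 + 1, 32^11 ≡ 36·37·32: 36·37 = 1332 ≡ 16, then 16·32 = 512 ≡ 42. So 32^11 ≡ 42 (mod 47).
Hence T⁻¹(32) = 42.

42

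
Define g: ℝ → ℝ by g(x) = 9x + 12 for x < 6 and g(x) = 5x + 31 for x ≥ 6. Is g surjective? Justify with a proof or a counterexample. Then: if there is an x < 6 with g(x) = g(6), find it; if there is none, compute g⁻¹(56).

Both pieces are strictly increasing (slopes 9 and 5), so each is injective on its own interval.
The left piece maps (−∞, 6) onto (−∞, 66); the right piece maps [6, ∞) onto [61, ∞).
The union (−∞, 66) ∪ [61, ∞) covers ℝ, so g is surjective.
For the follow-up: the images overlap, so an x < 6 with g(x) = g(6) exists. g(6) = 61; solving 9x + 12 = 61 for x < 6 gives x = (61 − 12)/9 = 49/9.

49/9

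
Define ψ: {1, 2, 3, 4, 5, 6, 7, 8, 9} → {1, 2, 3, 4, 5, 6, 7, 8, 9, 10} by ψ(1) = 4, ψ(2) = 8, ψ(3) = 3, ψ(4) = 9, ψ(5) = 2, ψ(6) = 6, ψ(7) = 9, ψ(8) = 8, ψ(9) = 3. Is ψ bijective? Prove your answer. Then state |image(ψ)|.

ψ(4) = 9 = ψ(7) with 4 ≠ 7, so ψ is not injective, hence not bijective.
The image of ψ is {2, 3, 4, 6, 8, 9}, which has 6 elements.

6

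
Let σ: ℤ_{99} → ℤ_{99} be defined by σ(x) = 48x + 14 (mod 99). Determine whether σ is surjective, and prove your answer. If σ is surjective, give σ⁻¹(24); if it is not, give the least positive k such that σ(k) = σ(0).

Since gcd(48, 99) = 3, we have 48x ≡ 0 (mod 3) for all x, so σ(x) ≡ 2 (mod 3).
But 0 ≢ 2 (mod 3), so 0 ∈ ℤ_{99} has no preimage. So σ is not surjective.
Since σ is not surjective, we find the least positive k with σ(k) = σ(0): this means 48k ≡ 0 (mod 99), i.e. 99 ∣ 48k. Since gcd(48, 99) = 3, dividing through by 3 this holds exactly when 33 ∣ 16k, and as gcd(16, 33) = 1, exactly when 33 ∣ k.
The smallest positive such k is 33.

33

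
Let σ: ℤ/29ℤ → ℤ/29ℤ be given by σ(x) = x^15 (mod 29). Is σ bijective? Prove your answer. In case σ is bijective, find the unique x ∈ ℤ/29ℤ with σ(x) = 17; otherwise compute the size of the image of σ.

Since 29 is prime, the nonzero elements of ℤ/29ℤ form a cyclic group of order 28.
As gcd(15, 28) = 1, raising to the 15th power is a bijection on this group: if s^15 ≡ t^15 then (st^{−1})^15 = 1, and the only element of order dividing gcd(15, 28) = 1 is 1, so s = t.
With σ(0) = 0 this makes σ injective on all of ℤ/29ℤ, hence bijective (finite equal-size domain and codomain). In particular σ is bijective.
Since σ is bijective, we find the preimage of 17. The inverse of x ↦ x^15 on (ℤ/29ℤ)^× is x ↦ x^15, because 15·15 = 225 = 8·28 + 1 ≡ 1 (mod 28) and x^{28} = 1 for x ≠ 0 (Fermat). So σ⁻¹(17) = 17^15 mod 29.
Repeated squaring mod 29: 17^1 ≡ 17, 17^2 ≡ 17² = 289 ≡ 28, 17^4 ≡ 28² = 784 ≡ 1, 17^8 ≡ 1² = 1. Since 15 = 8 + 4 + 2 + 1, 17^15 ≡ 1·1·28·17: 1·1 = 1, then 1·28 = 28, then 28·17 = 476 ≡ 12. So 17^15 ≡ 12 (mod 29).
Hence σ⁻¹(17) = 12.

12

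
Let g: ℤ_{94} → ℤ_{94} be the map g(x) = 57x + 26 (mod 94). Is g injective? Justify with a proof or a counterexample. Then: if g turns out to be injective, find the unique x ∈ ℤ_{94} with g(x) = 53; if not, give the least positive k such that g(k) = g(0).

45

Recall: g is injective if g(a) = g(b) implies a = b.
If g(a) = g(b), then 57a ≡ 57b (mod 94). Because gcd(57, 94) = 1, we may cancel 57 to get a ≡ b (mod 94).
Thus g is injective.
We now compute 57⁻¹ mod 94 explicitly. Euclid's algorithm: 94 = 1·57 + 37, 57 = 1·37 + 20, 37 = 1·20 + 17, 20 = 1·17 + 3, 17 = 5·3 + 2, 3 = 1·2 + 1; back-substituting gives 1 = 33·57 − 20·94, so 57⁻¹ ≡ 33 (mod 94).
Since g is injective, we find g⁻¹(53): we need 57x ≡ 53 − 26 ≡ 27 (mod 94). Using 57⁻¹ = 33: x ≡ 33·27 = 891 = 9·94 + 45, so x = 45.
Check: g(45) = 57·45 + 26 = 2591 = 27·94 + 53 ≡ 53 (mod 94).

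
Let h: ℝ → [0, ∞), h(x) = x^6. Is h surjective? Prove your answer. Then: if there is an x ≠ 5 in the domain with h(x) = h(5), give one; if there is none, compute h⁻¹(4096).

For any y ∈ [0, ∞), x = y^{1/6} ∈ ℝ satisfies x^6 = y, so h is surjective.
For the follow-up, such an x exists: taking x = −5 ∈ ℝ gives h(−5) = 15625 = h(5) with −5 ≠ 5.

-5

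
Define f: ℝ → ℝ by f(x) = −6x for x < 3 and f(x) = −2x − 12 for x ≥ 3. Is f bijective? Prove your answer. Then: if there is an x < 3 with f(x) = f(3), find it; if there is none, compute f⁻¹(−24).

6

Both pieces are strictly decreasing (slopes −6 and −2), so each is injective on its own interval.
The left piece maps (−∞, 3) onto (−18, ∞); the right piece maps [3, ∞) onto (−∞, −18].
Since −18 = −18, the images partition ℝ: f is injective and surjective, hence bijective.
Because the two images are disjoint, no x < 3 has f(x) = f(3), so we compute f⁻¹(−24): −24 lies in (−∞, −18], so solve −2x − 12 = −24: x = (−24 + 12)/(−2) = 6.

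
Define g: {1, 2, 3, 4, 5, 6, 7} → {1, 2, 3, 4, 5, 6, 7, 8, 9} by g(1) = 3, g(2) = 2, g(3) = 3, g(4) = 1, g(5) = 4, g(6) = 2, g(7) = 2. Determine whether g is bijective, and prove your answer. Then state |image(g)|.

4

g(1) = 3 = g(3) with 1 ≠ 3, so g is not injective, hence not bijective.
The image of g is {1, 2, 3, 4}, which has 4 elements.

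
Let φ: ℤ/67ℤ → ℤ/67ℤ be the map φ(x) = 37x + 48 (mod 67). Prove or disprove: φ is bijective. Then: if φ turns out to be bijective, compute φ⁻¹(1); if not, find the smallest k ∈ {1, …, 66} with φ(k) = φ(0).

By definition, φ is injective when φ(a) = φ(b) forces a = b.
If φ(a) = φ(b), then 37a ≡ 37b (mod 67). Because gcd(37, 67) = 1, we may cancel 37 to get a ≡ b (mod 67).
We now compute 37⁻¹ mod 67 explicitly. Euclid's algorithm: 67 = 1·37 + 30, 37 = 1·30 + 7, 30 = 4·7 + 2, 7 = 3·2 + 1; back-substituting gives 1 = 29·37 − 16·67, so 37⁻¹ ≡ 29 (mod 67).
For any y ∈ ℤ/67ℤ, x = 29(y − 48) mod 67 satisfies φ(x) = 37·29(y − 48) + 48 ≡ y (since 37·29 ≡ 1 mod 67). So every y has a preimage.
Hence φ is bijective.
Since φ is bijective, we find φ⁻¹(1): we need 37x ≡ 1 − 48 ≡ 20 (mod 67). Using 37⁻¹ = 29: x ≡ 29·20 = 580 = 8·67 + 44, so x = 44.
Check: φ(44) = 37·44 + 48 = 1676 = 25·67 + 1 ≡ 1 (mod 67).

44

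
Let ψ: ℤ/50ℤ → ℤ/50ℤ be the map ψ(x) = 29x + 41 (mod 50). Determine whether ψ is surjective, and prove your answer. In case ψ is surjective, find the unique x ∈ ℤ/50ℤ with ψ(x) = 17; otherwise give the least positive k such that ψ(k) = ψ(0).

Since gcd(29, 50) = 1, 29 is invertible modulo 50. Euclid's algorithm: 50 = 1·29 + 21, 29 = 1·21 + 8, 21 = 2·8 + 5, 8 = 1·5 + 3, 5 = 1·3 + 2, 3 = 1·2 + 1; back-substituting gives 1 = 19·29 − 11·50, so 29⁻¹ ≡ 19 (mod 50).
Then y ↦ 19(y − 41) is a two-sided inverse to ψ, so every y ∈ ℤ/50ℤ has a preimage.
Thus ψ is surjective.
Since ψ is surjective, we compute ψ⁻¹(17): solve 29x + 41 ≡ 17 (mod 50), i.e. 29x ≡ 26 (mod 50).
Multiplying by 29⁻¹ = 19 gives x ≡ 19·26 = 494 = 9·50 + 44 ≡ 44 (mod 50).
Check: ψ(44) = 29·44 + 41 = 1317 = 26·50 + 17 ≡ 17 (mod 50).

44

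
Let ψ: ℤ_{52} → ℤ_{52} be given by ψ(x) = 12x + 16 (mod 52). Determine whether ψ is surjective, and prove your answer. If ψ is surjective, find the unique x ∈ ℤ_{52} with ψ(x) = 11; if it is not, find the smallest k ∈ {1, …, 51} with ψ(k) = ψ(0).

Since gcd(12, 52) = 4, we have 12x ≡ 0 (mod 4) for all x, so ψ(x) ≡ 0 (mod 4).
But 1 ≢ 0 (mod 4), so 1 ∈ ℤ_{52} has no preimage. Hence ψ is not surjective.
Since ψ is not surjective, we find the least positive k with ψ(k) = ψ(0): this means 12k ≡ 0 (mod 52), i.e. 52 ∣ 12k. Since gcd(12, 52) = 4, dividing through by 4 this holds exactly when 13 ∣ 3k, and as gcd(3, 13) = 1, exactly when 13 ∣ k.
The smallest positive such k is 13.

13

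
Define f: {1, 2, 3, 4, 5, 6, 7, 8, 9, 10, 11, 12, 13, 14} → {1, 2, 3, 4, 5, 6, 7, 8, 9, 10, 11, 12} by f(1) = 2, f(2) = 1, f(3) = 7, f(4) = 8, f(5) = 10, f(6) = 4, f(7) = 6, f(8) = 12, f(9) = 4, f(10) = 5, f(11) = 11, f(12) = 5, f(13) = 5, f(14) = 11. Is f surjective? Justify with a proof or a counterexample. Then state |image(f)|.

No element maps to 3, so f is not surjective.
The image of f is {1, 2, 4, 5, 6, 7, 8, 10, 11, 12}, which has 10 elements.

10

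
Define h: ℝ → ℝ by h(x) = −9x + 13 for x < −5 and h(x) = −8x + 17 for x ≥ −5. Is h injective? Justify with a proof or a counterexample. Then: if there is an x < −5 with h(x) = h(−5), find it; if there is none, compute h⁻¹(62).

Both pieces are strictly decreasing (slopes −9 and −8), so each is injective on its own interval.
The left piece maps (−∞, −5) onto (58, ∞); the right piece maps [−5, ∞) onto (−∞, 57].
These images are disjoint, so no value is attained by both pieces. Thus h is injective.
Because the two images are disjoint, no x < −5 has h(x) = h(−5), so we compute h⁻¹(62): 62 lies in (58, ∞), so solve −9x + 13 = 62: x = (62 − 13)/(−9) = −49/9.

-49/9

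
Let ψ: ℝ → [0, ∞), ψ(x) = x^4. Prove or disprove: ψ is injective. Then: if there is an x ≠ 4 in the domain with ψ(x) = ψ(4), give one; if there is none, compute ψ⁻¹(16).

-4

ψ(4) = 256 = (−4)^4 = ψ(−4) (since 4 is even), with 4 ≠ −4. So ψ is not injective.
For the follow-up, such an x exists: taking x = −4 ∈ ℝ gives ψ(−4) = 256 = ψ(4) with −4 ≠ 4.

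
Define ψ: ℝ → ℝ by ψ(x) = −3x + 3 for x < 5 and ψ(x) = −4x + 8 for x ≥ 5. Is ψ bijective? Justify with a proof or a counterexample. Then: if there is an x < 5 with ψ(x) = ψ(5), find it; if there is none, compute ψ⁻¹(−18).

Both pieces are strictly decreasing (slopes −3 and −4), so each is injective on its own interval.
The left piece maps (−∞, 5) onto (−12, ∞); the right piece maps [5, ∞) onto (−∞, −12].
Since −12 = −12, the images partition ℝ: ψ is injective and surjective, hence bijective.
Because the two images are disjoint, no x < 5 has ψ(x) = ψ(5), so we compute ψ⁻¹(−18): −18 lies in (−∞, −12], so solve −4x + 8 = −18: x = (−18 − 8)/(−4) = 13/2.

13/2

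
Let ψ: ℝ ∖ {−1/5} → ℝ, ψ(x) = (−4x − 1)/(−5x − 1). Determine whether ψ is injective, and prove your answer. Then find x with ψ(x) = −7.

-8/39

Suppose ψ(u) = ψ(v). Cross-multiplying: (−4u − 1)(−5v − 1) = (−4v − 1)(−5u − 1).
Expanding both sides and cancelling the symmetric terms leaves −1·(u − v) = 0. Since −1 ≠ 0, u = v. Thus ψ is injective.
Solving ψ(x) = −7: cross-multiplying gives −4x − 1 = −7(−5x − 1), which rearranges to −39x = 8, so x = −8/39.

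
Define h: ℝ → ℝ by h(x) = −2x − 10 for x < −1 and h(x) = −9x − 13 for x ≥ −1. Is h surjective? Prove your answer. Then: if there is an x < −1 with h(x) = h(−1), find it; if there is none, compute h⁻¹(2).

Both pieces are strictly decreasing (slopes −2 and −9), so each is injective on its own interval.
The left piece maps (−∞, −1) onto (−8, ∞); the right piece maps [−1, ∞) onto (−∞, −4].
The union (−8, ∞) ∪ (−∞, −4] covers ℝ, so h is surjective.
For the follow-up: the images overlap, so an x < −1 with h(x) = h(−1) exists. h(−1) = −4; solving −2x − 10 = −4 for x < −1 gives x = (−4 + 10)/(−2) = −3.

-3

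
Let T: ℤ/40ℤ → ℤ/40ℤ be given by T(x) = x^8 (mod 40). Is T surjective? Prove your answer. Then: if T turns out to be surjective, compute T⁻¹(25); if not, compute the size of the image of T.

T(1) = 1^8 = 1.
T(3): Repeated squaring mod 40: 3^1 ≡ 3, 3^2 ≡ 3² = 9, 3^4 ≡ 9² = 81 ≡ 1, 3^8 ≡ 1² = 1. So 3^8 ≡ 1 (mod 40).
So T(1) = T(3) = 1 while 1 ≠ 3, thus T is not injective.
A non-injective map from the 40-element set ℤ/40ℤ to itself takes at most 39 distinct values, so it cannot be surjective. Therefore T is not surjective.
Since T is not surjective, we determine |image(T)|. Computing x^8 mod 40 for each x (by repeated squaring, reducing mod 40 at every step), the values T(0), T(1), …, T(39) are: 0, 1, 16, 1, 16, 25, 16, 1, 16, 1, 0, 1, 16, 1, 16, 25, 16, 1, 16, 1, 0, 1, 16, 1, 16, 25, 16, 1, 16, 1, 0, 1, 16, 1, 16, 25, 16, 1, 16, 1.
The distinct values are {0, 1, 16, 25}; there are 4 of them.

4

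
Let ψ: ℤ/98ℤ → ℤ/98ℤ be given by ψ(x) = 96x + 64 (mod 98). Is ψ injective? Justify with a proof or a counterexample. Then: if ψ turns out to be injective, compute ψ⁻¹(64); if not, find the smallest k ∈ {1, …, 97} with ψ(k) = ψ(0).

We have gcd(96, 98) = 2 > 1. Taking x_1 = 0 and x_2 = 49: ψ(0) = 64 and ψ(49) = 96·49 + 64 = 4768 ≡ 64 (mod 98).
So ψ(0) = ψ(49) while 0 ≠ 49, thus ψ is not injective.
Since ψ is not injective, we find the least positive k with ψ(k) = ψ(0): this means 96k ≡ 0 (mod 98), i.e. 98 ∣ 96k. Since gcd(96, 98) = 2, dividing through by 2 this holds exactly when 49 ∣ 48k, and as gcd(48, 49) = 1, exactly when 49 ∣ k.
The smallest positive such k is 49.

49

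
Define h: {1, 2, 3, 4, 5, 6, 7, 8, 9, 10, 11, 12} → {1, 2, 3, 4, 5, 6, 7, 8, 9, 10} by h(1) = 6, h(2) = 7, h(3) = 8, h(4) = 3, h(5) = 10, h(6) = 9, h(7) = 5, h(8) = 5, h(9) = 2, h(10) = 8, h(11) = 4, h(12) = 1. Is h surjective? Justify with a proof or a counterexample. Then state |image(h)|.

Every element of the codomain has a preimage: 1 = h(12), 2 = h(9), 3 = h(4), 4 = h(11), 5 = h(7), 6 = h(1), 7 = h(2), 8 = h(3), 9 = h(6), 10 = h(5).
Thus h is surjective.
The image of h is {1, 2, 3, 4, 5, 6, 7, 8, 9, 10}, which has 10 elements.

10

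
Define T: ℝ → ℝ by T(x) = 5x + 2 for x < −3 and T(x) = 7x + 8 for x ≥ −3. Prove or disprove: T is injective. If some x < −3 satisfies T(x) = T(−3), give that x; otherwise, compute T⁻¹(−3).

Both pieces are strictly increasing (slopes 5 and 7), so each is injective on its own interval.
The left piece maps (−∞, −3) onto (−∞, −13); the right piece maps [−3, ∞) onto [−13, ∞).
These images are disjoint, so no value is attained by both pieces. Therefore T is injective.
Because the two images are disjoint, no x < −3 has T(x) = T(−3), so we compute T⁻¹(−3): −3 lies in [−13, ∞), so solve 7x + 8 = −3: x = (−3 − 8)/7 = −11/7.

-11/7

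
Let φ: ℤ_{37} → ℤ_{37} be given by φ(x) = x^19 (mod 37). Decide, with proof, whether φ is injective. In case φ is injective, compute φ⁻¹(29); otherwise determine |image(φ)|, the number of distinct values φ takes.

Since 37 is prime, the nonzero elements of ℤ_{37} form a cyclic group of order 36.
As gcd(19, 36) = 1, raising to the 19th power is a bijection on this group: if u^19 ≡ v^19 then (uv^{−1})^19 = 1, and the only element of order dividing gcd(19, 36) = 1 is 1, so u = v.
With φ(0) = 0 this makes φ injective on all of ℤ_{37}, hence bijective (finite equal-size domain and codomain). In particular φ is injective.
Since φ is injective, we find the preimage of 29. The inverse of x ↦ x^19 on (ℤ_{37})^× is x ↦ x^19, because 19·19 = 361 = 10·36 + 1 ≡ 1 (mod 36) and x^{36} = 1 for x ≠ 0 (Fermat). So φ⁻¹(29) = 29^19 mod 37.
Repeated squaring mod 37: 29^1 ≡ 29, 29^2 ≡ 29² = 841 ≡ 27, 29^4 ≡ 27² = 729 ≡ 26, 29^8 ≡ 26² = 676 ≡ 10, 29^16 ≡ 10² = 100 ≡ 26. Since 19 = 16 + 2 + 1, 29^19 ≡ 26·27·29: 26·27 = 702 ≡ 36, then 36·29 = 1044 ≡ 8. So 29^19 ≡ 8 (mod 37).
Hence φ⁻¹(29) = 8.

8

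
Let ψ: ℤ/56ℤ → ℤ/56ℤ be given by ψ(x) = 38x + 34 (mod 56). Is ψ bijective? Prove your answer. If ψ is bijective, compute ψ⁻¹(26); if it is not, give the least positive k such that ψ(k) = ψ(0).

28

We have gcd(38, 56) = 2 > 1. Taking u = 0 and v = 28: ψ(0) = 34 and ψ(28) = 38·28 + 34 = 1098 ≡ 34 (mod 56).
So ψ(0) = ψ(28) while 0 ≠ 28, therefore ψ is not injective, hence not bijective.
Since ψ is not bijective, we find the least positive k with ψ(k) = ψ(0): this means 38k ≡ 0 (mod 56), i.e. 56 ∣ 38k. Since gcd(38, 56) = 2, dividing through by 2 this holds exactly when 28 ∣ 19k, and as gcd(19, 28) = 1, exactly when 28 ∣ k.
The smallest positive such k is 28.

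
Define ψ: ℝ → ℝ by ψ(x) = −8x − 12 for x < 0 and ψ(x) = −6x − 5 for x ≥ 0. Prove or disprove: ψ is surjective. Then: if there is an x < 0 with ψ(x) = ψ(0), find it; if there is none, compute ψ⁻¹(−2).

Both pieces are strictly decreasing (slopes −8 and −6), so each is injective on its own interval.
The left piece maps (−∞, 0) onto (−12, ∞); the right piece maps [0, ∞) onto (−∞, −5].
The union (−12, ∞) ∪ (−∞, −5] covers ℝ, so ψ is surjective.
For the follow-up: the images overlap, so an x < 0 with ψ(x) = ψ(0) exists. ψ(0) = −5; solving −8x − 12 = −5 for x < 0 gives x = (−5 + 12)/(−8) = −7/8.

-7/8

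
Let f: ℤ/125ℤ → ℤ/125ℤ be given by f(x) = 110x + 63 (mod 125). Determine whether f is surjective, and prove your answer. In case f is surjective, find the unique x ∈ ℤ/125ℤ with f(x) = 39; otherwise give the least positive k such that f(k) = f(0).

25

Recall that f is surjective if every y in the codomain equals f(x) for some x in the domain.
Since gcd(110, 125) = 5, we have 110x ≡ 0 (mod 5) for all x, so f(x) ≡ 3 (mod 5).
But 0 ≢ 3 (mod 5), so 0 ∈ ℤ/125ℤ has no preimage. Thus f is not surjective.
Since f is not surjective, we find the least positive k with f(k) = f(0): this means 110k ≡ 0 (mod 125), i.e. 125 ∣ 110k. Since gcd(110, 125) = 5, dividing through by 5 this holds exactly when 25 ∣ 22k, and as gcd(22, 25) = 1, exactly when 25 ∣ k.
The smallest positive such k is 25.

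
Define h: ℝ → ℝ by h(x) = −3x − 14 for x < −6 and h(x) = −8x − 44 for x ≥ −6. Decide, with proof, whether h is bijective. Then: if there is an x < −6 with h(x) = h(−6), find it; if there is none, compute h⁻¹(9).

Both pieces are strictly decreasing (slopes −3 and −8), so each is injective on its own interval.
The left piece maps (−∞, −6) onto (4, ∞); the right piece maps [−6, ∞) onto (−∞, 4].
Since 4 = 4, the images partition ℝ: h is injective and surjective, hence bijective.
Because the two images are disjoint, no x < −6 has h(x) = h(−6), so we compute h⁻¹(9): 9 lies in (4, ∞), so solve −3x − 14 = 9: x = (9 + 14)/(−3) = −23/3.

-23/3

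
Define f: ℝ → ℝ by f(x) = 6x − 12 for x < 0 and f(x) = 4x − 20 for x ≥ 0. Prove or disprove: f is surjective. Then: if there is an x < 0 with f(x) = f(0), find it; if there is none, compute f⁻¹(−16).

Both pieces are strictly increasing (slopes 6 and 4), so each is injective on its own interval.
The left piece maps (−∞, 0) onto (−∞, −12); the right piece maps [0, ∞) onto [−20, ∞).
The union (−∞, −12) ∪ [−20, ∞) covers ℝ, so f is surjective.
For the follow-up: the images overlap, so an x < 0 with f(x) = f(0) exists. f(0) = −20; solving 6x − 12 = −20 for x < 0 gives x = (−20 + 12)/6 = −4/3.

-4/3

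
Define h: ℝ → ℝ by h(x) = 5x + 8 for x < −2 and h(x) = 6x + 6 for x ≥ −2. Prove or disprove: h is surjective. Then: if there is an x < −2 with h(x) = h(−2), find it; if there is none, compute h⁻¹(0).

Both pieces are strictly increasing (slopes 5 and 6), so each is injective on its own interval.
The left piece maps (−∞, −2) onto (−∞, −2); the right piece maps [−2, ∞) onto [−6, ∞).
The union (−∞, −2) ∪ [−6, ∞) covers ℝ, so h is surjective.
For the follow-up: the images overlap, so an x < −2 with h(x) = h(−2) exists. h(−2) = −6; solving 5x + 8 = −6 for x < −2 gives x = (−6 − 8)/5 = −14/5.

-14/5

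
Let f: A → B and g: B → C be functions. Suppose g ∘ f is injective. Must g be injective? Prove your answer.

No. Take A = {0}, B = {0, 1, 2}, C = {0, 1, 2}, f(a) = a for each a ∈ A, and g(b) = 1 if b ∈ {1, 2} else g(b) = b.
Then g ∘ f = f is injective (A ⊂ B and f is the inclusion), but g(1) = g(2) = 1 with 1 ≠ 2, so g is not injective.

not injective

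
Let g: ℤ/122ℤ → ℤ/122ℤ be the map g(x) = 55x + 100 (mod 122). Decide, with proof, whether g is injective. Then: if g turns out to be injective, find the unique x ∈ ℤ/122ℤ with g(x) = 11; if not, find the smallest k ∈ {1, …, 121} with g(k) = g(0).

Recall that injectivity means: for all u, v in the domain, g(u) = g(v) implies u = v.
If g(u) = g(v), then 55u ≡ 55v (mod 122). Because gcd(55, 122) = 1, we may cancel 55 to get u ≡ v (mod 122).
So g is injective.
We now compute 55⁻¹ mod 122 explicitly. Euclid's algorithm: 122 = 2·55 + 12, 55 = 4·12 + 7, 12 = 1·7 + 5, 7 = 1·5 + 2, 5 = 2·2 + 1; back-substituting gives 1 = 71·55 − 32·122, so 55⁻¹ ≡ 71 (mod 122).
Since g is injective, we find g⁻¹(11): we need 55x ≡ 11 − 100 ≡ 33 (mod 122). Using 55⁻¹ = 71: x ≡ 71·33 = 2343 = 19·122 + 25, so x = 25.
Check: g(25) = 55·25 + 100 = 1475 = 12·122 + 11 ≡ 11 (mod 122).

25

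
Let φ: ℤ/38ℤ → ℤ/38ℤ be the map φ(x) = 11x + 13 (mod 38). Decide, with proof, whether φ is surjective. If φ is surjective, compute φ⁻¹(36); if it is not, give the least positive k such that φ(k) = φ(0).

By definition, φ is surjective if every y in the codomain equals φ(x) for some x in the domain.
Since gcd(11, 38) = 1, 11 is invertible modulo 38. Euclid's algorithm: 38 = 3·11 + 5, 11 = 2·5 + 1; back-substituting gives 1 = 7·11 − 2·38, so 11⁻¹ ≡ 7 (mod 38).
Then y ↦ 7(y − 13) is a two-sided inverse to φ, so every y ∈ ℤ/38ℤ has a preimage.
Thus φ is surjective.
Since φ is surjective, we compute φ⁻¹(36): solve 11x + 13 ≡ 36 (mod 38), i.e. 11x ≡ 23 (mod 38).
Multiplying by 11⁻¹ = 7 gives x ≡ 7·23 = 161 = 4·38 + 9 ≡ 9 (mod 38).
Check: φ(9) = 11·9 + 13 = 112 = 2·38 + 36 ≡ 36 (mod 38).

9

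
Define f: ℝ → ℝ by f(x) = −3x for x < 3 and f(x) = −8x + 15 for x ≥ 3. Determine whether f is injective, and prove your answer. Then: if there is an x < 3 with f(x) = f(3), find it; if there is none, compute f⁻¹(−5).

Both pieces are strictly decreasing (slopes −3 and −8), so each is injective on its own interval.
The left piece maps (−∞, 3) onto (−9, ∞); the right piece maps [3, ∞) onto (−∞, −9].
These images are disjoint, so no value is attained by both pieces. Thus f is injective.
Because the two images are disjoint, no x < 3 has f(x) = f(3), so we compute f⁻¹(−5): −5 lies in (−9, ∞), so solve −3x = −5: x = (−5 − 0)/(−3) = 5/3.

5/3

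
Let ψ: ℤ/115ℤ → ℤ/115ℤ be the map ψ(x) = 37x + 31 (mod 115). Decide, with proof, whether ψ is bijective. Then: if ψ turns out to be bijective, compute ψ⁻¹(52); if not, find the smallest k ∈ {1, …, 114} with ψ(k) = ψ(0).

13

Recall: ψ is injective when ψ(s) = ψ(t) forces s = t.
If ψ(s) = ψ(t), then 37s ≡ 37t (mod 115). Because gcd(37, 115) = 1, we may cancel 37 to get s ≡ t (mod 115).
We now compute 37⁻¹ mod 115 explicitly. Euclid's algorithm: 115 = 3·37 + 4, 37 = 9·4 + 1; back-substituting gives 1 = 28·37 − 9·115, so 37⁻¹ ≡ 28 (mod 115).
For any y ∈ ℤ/115ℤ, x = 28(y − 31) mod 115 satisfies ψ(x) = 37·28(y − 31) + 31 ≡ y (since 37·28 ≡ 1 mod 115). So every y has a preimage.
So ψ is bijective.
Since ψ is bijective, we find ψ⁻¹(52): we need 37x ≡ 52 − 31 ≡ 21 (mod 115). Using 37⁻¹ = 28: x ≡ 28·21 = 588 = 5·115 + 13, so x = 13.
Check: ψ(13) = 37·13 + 31 = 512 = 4·115 + 52 ≡ 52 (mod 115).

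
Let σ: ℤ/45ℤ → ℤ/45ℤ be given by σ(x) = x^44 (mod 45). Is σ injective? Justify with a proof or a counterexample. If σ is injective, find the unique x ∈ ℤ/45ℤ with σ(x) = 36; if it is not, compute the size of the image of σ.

σ(3): Repeated squaring mod 45: 3^1 ≡ 3, 3^2 ≡ 3² = 9, 3^4 ≡ 9² = 81 ≡ 36, 3^8 ≡ 36² = 1296 ≡ 36, 3^16 ≡ 36² = 1296 ≡ 36, 3^32 ≡ 36² = 1296 ≡ 36. Since 44 = 32 + 8 + 4, 3^44 ≡ 36·36·36: 36·36 = 1296 ≡ 36, then 36·36 = 1296 ≡ 36. So 3^44 ≡ 36 (mod 45).
σ(6): Repeated squaring mod 45: 6^1 ≡ 6, 6^2 ≡ 6² = 36, 6^4 ≡ 36² = 1296 ≡ 36, 6^8 ≡ 36² = 1296 ≡ 36, 6^16 ≡ 36² = 1296 ≡ 36, 6^32 ≡ 36² = 1296 ≡ 36. Since 44 = 32 + 8 + 4, 6^44 ≡ 36·36·36: 36·36 = 1296 ≡ 36, then 36·36 = 1296 ≡ 36. So 6^44 ≡ 36 (mod 45).
So σ(3) = σ(6) = 36 while 3 ≠ 6, therefore σ is not injective.
Since σ is not injective, we determine |image(σ)|. Computing x^44 mod 45 for each x (by repeated squaring, reducing mod 45 at every step), the values σ(0), σ(1), …, σ(44) are: 0, 1, 31, 36, 16, 25, 36, 31, 1, 36, 10, 31, 36, 16, 16, 0, 31, 1, 36, 1, 40, 36, 16, 16, 36, 40, 1, 36, 1, 31, 0, 16, 16, 36, 31, 10, 36, 1, 31, 36, 25, 16, 36, 31, 1.
The distinct values are {0, 1, 10, 16, 25, 31, 36, 40}; there are 8 of them.

8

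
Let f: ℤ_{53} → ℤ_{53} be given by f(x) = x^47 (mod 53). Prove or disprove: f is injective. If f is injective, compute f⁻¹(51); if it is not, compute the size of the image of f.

32

Since 53 is prime, the nonzero elements of ℤ_{53} form a cyclic group of order 52.
As gcd(47, 52) = 1, raising to the 47th power is a bijection on this group: if x_1^47 ≡ x_2^47 then (x_1x_2^{−1})^47 = 1, and the only element of order dividing gcd(47, 52) = 1 is 1, so x_1 = x_2.
With f(0) = 0 this makes f injective on all of ℤ_{53}, hence bijective (finite equal-size domain and codomain). In particular f is injective.
Since f is injective, we find the preimage of 51. The inverse of x ↦ x^47 on (ℤ_{53})^× is x ↦ x^31, because 47·31 = 1457 = 28·52 + 1 ≡ 1 (mod 52) and x^{52} = 1 for x ≠ 0 (Fermat). So f⁻¹(51) = 51^31 mod 53.
Repeated squaring mod 53: 51^1 ≡ 51, 51^2 ≡ 51² = 2601 ≡ 4, 51^4 ≡ 4² = 16, 51^8 ≡ 16² = 256 ≡ 44, 51^16 ≡ 44² = 1936 ≡ 28. Since 31 = 16 + 8 + 4 + 2 + 1, 51^31 ≡ 28·44·16·4·51: 28·44 = 1232 ≡ 13, then 13·16 = 208 ≡ 49, then 49·4 = 196 ≡ 37, then 37·51 = 1887 ≡ 32. So 51^31 ≡ 32 (mod 53).
Hence f⁻¹(51) = 32.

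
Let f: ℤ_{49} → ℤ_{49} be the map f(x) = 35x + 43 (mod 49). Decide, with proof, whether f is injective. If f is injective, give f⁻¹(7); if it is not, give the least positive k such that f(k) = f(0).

We have gcd(35, 49) = 7 > 1. Taking x_1 = 0 and x_2 = 7: f(0) = 43 and f(7) = 35·7 + 43 = 288 ≡ 43 (mod 49).
So f(0) = f(7) while 0 ≠ 7, so f is not injective.
Since f is not injective, we find the least positive k with f(k) = f(0): this means 35k ≡ 0 (mod 49), i.e. 49 ∣ 35k. Since gcd(35, 49) = 7, dividing through by 7 this holds exactly when 7 ∣ 5k, and as gcd(5, 7) = 1, exactly when 7 ∣ k.
The smallest positive such k is 7.

7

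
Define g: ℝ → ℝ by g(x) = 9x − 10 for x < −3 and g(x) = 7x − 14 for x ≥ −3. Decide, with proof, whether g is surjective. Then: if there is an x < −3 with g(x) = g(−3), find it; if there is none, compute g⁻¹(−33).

-19/7

Both pieces are strictly increasing (slopes 9 and 7), so each is injective on its own interval.
The left piece maps (−∞, −3) onto (−∞, −37); the right piece maps [−3, ∞) onto [−35, ∞).
The union (−∞, −37) ∪ [−35, ∞) omits the interval between −37 and −35; in particular −37 has no preimage. So g is not surjective.
Because the two images are disjoint, no x < −3 has g(x) = g(−3), so we compute g⁻¹(−33): −33 lies in [−35, ∞), so solve 7x − 14 = −33: x = (−33 + 14)/7 = −19/7.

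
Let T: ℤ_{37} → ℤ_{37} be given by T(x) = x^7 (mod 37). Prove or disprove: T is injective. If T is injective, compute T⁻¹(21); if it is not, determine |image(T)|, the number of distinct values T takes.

28

Since 37 is prime, the nonzero elements of ℤ_{37} form a cyclic group of order 36.
As gcd(7, 36) = 1, raising to the 7th power is a bijection on this group: if u^7 ≡ v^7 then (uv^{−1})^7 = 1, and the only element of order dividing gcd(7, 36) = 1 is 1, so u = v.
With T(0) = 0 this makes T injective on all of ℤ_{37}, hence bijective (finite equal-size domain and codomain). In particular T is injective.
Since T is injective, we find the preimage of 21. The inverse of x ↦ x^7 on (ℤ_{37})^× is x ↦ x^31, because 7·31 = 217 = 6·36 + 1 ≡ 1 (mod 36) and x^{36} = 1 for x ≠ 0 (Fermat). So T⁻¹(21) = 21^31 mod 37.
Repeated squaring mod 37: 21^1 ≡ 21, 21^2 ≡ 21² = 441 ≡ 34, 21^4 ≡ 34² = 1156 ≡ 9, 21^8 ≡ 9² = 81 ≡ 7, 21^16 ≡ 7² = 49 ≡ 12. Since 31 = 16 + 8 + 4 + 2 + 1, 21^31 ≡ 12·7·9·34·21: 12·7 = 84 ≡ 10, then 10·9 = 90 ≡ 16, then 16·34 = 544 ≡ 26, then 26·21 = 546 ≡ 28. So 21^31 ≡ 28 (mod 37).
Hence T⁻¹(21) = 28.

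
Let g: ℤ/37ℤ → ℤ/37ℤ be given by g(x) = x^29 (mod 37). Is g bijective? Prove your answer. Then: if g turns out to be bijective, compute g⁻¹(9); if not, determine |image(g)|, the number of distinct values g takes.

34

Since 37 is prime, the nonzero elements of ℤ/37ℤ form a cyclic group of order 36.
As gcd(29, 36) = 1, raising to the 29th power is a bijection on this group: if x_1^29 ≡ x_2^29 then (x_1x_2^{−1})^29 = 1, and the only element of order dividing gcd(29, 36) = 1 is 1, so x_1 = x_2.
With g(0) = 0 this makes g injective on all of ℤ/37ℤ, hence bijective (finite equal-size domain and codomain). In particular g is bijective.
Since g is bijective, we find the preimage of 9. The inverse of x ↦ x^29 on (ℤ/37ℤ)^× is x ↦ x^5, because 29·5 = 145 = 4·36 + 1 ≡ 1 (mod 36) and x^{36} = 1 for x ≠ 0 (Fermat). So g⁻¹(9) = 9^5 mod 37.
Repeated squaring mod 37: 9^1 ≡ 9, 9^2 ≡ 9² = 81 ≡ 7, 9^4 ≡ 7² = 49 ≡ 12. Since 5 = 4 + 1, 9^5 ≡ 12·9: 12·9 = 108 ≡ 34. So 9^5 ≡ 34 (mod 37).
Hence g⁻¹(9) = 34.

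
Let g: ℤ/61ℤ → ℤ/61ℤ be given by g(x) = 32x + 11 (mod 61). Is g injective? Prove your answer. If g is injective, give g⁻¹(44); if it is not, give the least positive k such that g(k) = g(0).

By definition, g is injective if g(u) = g(v) implies u = v.
Suppose g(u) = g(v) in ℤ/61ℤ. Then 32u + 11 ≡ 32v + 11 (mod 61), therefore 32(u − v) ≡ 0 (mod 61).
Since gcd(32, 61) = 1, 32 is invertible modulo 61, so u − v ≡ 0 (mod 61), i.e. u = v.
So g is injective.
We now compute 32⁻¹ mod 61 explicitly. Euclid's algorithm: 61 = 1·32 + 29, 32 = 1·29 + 3, 29 = 9·3 + 2, 3 = 1·2 + 1; back-substituting gives 1 = 21·32 − 11·61, so 32⁻¹ ≡ 21 (mod 61).
Since g is injective, we compute g⁻¹(44): solve 32x + 11 ≡ 44 (mod 61), i.e. 32x ≡ 33 (mod 61).
Multiplying by 32⁻¹ = 21 gives x ≡ 21·33 = 693 = 11·61 + 22 ≡ 22 (mod 61).
Check: g(22) = 32·22 + 11 = 715 = 11·61 + 44 ≡ 44 (mod 61).

22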